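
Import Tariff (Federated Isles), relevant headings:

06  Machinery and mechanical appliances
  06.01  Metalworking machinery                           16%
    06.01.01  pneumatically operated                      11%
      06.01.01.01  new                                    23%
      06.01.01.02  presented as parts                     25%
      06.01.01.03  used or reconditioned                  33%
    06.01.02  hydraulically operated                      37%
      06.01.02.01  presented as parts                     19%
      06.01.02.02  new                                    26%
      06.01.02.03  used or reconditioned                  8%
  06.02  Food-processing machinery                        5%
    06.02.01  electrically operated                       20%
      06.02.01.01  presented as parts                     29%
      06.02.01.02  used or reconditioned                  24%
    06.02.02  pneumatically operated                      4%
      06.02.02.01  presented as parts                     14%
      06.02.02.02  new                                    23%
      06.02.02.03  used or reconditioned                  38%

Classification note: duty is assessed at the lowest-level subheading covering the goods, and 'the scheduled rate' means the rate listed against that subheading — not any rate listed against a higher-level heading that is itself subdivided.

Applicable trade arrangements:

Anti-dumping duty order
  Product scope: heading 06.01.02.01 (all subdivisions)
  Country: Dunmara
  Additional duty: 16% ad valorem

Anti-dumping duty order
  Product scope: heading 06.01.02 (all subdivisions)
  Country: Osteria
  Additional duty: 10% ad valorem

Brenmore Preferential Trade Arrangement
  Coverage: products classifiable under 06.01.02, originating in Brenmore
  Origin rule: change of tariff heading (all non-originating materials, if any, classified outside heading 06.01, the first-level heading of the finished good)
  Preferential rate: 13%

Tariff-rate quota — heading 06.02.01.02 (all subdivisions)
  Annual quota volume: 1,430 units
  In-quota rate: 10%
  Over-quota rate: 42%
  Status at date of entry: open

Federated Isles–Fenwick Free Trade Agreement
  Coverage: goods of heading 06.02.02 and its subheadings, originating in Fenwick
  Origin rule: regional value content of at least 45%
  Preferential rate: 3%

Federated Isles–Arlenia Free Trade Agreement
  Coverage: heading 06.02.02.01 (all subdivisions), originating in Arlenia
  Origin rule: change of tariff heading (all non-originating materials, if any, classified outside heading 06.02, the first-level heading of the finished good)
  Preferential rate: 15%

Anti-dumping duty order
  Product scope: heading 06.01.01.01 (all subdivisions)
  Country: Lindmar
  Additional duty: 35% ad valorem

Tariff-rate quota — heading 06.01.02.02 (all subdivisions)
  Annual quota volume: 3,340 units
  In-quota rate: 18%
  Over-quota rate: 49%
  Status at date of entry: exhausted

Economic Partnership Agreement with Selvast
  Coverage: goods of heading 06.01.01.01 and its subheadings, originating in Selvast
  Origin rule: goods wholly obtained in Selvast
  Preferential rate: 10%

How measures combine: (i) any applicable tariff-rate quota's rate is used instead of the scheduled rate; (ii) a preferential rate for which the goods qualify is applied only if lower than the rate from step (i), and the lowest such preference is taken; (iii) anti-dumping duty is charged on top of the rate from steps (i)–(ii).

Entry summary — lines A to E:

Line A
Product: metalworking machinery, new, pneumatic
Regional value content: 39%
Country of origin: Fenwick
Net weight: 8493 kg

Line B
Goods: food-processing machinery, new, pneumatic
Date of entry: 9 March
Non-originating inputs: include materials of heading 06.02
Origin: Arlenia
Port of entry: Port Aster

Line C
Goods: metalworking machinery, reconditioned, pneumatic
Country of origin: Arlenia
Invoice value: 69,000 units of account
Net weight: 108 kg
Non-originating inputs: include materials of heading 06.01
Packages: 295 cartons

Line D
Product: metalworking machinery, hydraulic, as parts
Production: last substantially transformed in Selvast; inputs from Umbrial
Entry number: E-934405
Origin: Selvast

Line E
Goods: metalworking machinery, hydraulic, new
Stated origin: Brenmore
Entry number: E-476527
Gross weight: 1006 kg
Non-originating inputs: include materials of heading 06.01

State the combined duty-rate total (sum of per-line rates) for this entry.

Line A: metalworking → 06.01; pneumatic → 06.01.01; new → 06.01.01.01. Scheduled 23%. Fenwick agreement on 06.02.02: 06.01.01.01 not covered. → 23%.
Line B: food-processing → 06.02; pneumatic → 06.02.02; new → 06.02.02.02. Scheduled 23%. Arlenia agreement on 06.02.02.01: 06.02.02.02 not covered. → 23%.
Line C: metalworking → 06.01; pneumatic → 06.01.01; reconditioned → 06.01.01.03. Scheduled 33%. Arlenia agreement on 06.02.02.01: 06.01.01.03 not covered. → 33%.
Line D: metalworking → 06.01; hydraulic → 06.01.02; as parts → 06.01.02.01. Scheduled 19%. Selvast agreement on 06.01.01.01: 06.01.02.01 not covered. → 19%.
Line E: metalworking → 06.01; hydraulic → 06.01.02; new → 06.01.02.02. Scheduled 26%. quota on 06.01.02.02 exhausted → over-quota 49%; Brenmore agreement on 06.01.02: CTH not met. → 49%.
Sum: 23% + 23% + 33% + 19% + 49% = 147%.

147%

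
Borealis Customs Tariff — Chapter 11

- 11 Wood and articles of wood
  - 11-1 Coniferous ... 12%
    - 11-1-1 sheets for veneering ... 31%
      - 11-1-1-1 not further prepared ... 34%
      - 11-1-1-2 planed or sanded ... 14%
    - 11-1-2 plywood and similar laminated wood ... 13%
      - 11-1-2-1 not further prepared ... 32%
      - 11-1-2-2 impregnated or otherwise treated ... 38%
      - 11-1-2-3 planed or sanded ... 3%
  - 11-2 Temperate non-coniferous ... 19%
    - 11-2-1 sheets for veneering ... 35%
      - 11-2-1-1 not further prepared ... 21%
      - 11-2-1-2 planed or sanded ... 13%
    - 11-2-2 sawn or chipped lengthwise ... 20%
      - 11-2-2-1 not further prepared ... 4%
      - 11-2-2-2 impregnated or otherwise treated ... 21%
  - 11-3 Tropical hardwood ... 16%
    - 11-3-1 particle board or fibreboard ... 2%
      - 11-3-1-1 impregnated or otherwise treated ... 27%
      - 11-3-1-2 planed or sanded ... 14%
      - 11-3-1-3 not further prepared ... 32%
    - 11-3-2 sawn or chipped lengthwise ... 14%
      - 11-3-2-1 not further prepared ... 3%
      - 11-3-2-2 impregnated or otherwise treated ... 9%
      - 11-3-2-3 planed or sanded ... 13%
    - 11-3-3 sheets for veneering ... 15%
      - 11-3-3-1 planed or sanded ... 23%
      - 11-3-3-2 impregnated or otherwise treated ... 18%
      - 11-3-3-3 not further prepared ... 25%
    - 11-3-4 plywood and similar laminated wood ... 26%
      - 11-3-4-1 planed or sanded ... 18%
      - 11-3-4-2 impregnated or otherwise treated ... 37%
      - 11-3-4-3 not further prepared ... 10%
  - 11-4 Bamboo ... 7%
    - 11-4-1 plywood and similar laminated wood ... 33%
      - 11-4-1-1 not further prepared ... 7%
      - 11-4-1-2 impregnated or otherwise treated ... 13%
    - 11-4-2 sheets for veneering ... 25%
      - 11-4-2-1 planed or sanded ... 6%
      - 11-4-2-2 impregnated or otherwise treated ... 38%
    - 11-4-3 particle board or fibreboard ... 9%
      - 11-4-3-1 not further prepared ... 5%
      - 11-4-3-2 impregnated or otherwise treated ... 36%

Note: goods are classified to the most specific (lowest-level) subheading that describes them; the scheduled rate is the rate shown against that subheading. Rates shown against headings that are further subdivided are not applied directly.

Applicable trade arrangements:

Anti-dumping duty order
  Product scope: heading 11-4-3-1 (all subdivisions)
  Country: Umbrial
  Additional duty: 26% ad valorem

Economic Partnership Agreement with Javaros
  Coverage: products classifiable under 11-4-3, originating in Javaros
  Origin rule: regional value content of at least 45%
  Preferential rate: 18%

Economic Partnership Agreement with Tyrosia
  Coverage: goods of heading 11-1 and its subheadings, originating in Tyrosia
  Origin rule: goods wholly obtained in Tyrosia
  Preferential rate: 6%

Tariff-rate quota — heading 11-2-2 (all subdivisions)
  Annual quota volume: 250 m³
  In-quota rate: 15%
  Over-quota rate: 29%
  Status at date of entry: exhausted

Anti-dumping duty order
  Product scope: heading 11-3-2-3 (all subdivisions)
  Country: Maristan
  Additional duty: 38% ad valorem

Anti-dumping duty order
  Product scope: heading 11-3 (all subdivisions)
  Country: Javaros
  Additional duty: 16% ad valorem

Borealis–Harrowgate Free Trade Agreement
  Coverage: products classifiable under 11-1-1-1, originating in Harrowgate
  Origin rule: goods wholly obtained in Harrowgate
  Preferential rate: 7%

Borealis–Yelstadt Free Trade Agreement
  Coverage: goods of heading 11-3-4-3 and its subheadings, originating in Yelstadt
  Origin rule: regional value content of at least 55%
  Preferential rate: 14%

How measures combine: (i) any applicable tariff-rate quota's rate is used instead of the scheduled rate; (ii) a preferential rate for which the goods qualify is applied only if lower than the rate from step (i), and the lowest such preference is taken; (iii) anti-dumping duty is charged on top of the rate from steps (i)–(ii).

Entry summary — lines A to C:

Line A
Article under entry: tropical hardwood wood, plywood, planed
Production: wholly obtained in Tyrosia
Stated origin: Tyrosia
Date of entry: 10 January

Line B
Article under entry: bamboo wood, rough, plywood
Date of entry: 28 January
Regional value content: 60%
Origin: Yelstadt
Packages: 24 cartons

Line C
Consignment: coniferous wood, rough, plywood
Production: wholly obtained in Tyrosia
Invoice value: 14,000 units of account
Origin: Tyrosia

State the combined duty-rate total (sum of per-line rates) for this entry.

Line A: tropical hardwood → 11-3; plywood → 11-3-4; planed → 11-3-4-1. Scheduled 18%. Tyrosia agreement on 11-1: 11-3-4-1 not covered. → 18%.
Line B: bamboo → 11-4; plywood → 11-4-1; rough → 11-4-1-1. Scheduled 7%. Yelstadt agreement on 11-3-4-3: 11-4-1-1 not covered. → 7%.
Line C: coniferous → 11-1; plywood → 11-1-2; rough → 11-1-2-1. Scheduled 32%. Tyrosia agreement on 11-1: wholly obtained → 6% available; preferential 6%. → 6%.
Sum: 18% + 7% + 6% = 31%.

31%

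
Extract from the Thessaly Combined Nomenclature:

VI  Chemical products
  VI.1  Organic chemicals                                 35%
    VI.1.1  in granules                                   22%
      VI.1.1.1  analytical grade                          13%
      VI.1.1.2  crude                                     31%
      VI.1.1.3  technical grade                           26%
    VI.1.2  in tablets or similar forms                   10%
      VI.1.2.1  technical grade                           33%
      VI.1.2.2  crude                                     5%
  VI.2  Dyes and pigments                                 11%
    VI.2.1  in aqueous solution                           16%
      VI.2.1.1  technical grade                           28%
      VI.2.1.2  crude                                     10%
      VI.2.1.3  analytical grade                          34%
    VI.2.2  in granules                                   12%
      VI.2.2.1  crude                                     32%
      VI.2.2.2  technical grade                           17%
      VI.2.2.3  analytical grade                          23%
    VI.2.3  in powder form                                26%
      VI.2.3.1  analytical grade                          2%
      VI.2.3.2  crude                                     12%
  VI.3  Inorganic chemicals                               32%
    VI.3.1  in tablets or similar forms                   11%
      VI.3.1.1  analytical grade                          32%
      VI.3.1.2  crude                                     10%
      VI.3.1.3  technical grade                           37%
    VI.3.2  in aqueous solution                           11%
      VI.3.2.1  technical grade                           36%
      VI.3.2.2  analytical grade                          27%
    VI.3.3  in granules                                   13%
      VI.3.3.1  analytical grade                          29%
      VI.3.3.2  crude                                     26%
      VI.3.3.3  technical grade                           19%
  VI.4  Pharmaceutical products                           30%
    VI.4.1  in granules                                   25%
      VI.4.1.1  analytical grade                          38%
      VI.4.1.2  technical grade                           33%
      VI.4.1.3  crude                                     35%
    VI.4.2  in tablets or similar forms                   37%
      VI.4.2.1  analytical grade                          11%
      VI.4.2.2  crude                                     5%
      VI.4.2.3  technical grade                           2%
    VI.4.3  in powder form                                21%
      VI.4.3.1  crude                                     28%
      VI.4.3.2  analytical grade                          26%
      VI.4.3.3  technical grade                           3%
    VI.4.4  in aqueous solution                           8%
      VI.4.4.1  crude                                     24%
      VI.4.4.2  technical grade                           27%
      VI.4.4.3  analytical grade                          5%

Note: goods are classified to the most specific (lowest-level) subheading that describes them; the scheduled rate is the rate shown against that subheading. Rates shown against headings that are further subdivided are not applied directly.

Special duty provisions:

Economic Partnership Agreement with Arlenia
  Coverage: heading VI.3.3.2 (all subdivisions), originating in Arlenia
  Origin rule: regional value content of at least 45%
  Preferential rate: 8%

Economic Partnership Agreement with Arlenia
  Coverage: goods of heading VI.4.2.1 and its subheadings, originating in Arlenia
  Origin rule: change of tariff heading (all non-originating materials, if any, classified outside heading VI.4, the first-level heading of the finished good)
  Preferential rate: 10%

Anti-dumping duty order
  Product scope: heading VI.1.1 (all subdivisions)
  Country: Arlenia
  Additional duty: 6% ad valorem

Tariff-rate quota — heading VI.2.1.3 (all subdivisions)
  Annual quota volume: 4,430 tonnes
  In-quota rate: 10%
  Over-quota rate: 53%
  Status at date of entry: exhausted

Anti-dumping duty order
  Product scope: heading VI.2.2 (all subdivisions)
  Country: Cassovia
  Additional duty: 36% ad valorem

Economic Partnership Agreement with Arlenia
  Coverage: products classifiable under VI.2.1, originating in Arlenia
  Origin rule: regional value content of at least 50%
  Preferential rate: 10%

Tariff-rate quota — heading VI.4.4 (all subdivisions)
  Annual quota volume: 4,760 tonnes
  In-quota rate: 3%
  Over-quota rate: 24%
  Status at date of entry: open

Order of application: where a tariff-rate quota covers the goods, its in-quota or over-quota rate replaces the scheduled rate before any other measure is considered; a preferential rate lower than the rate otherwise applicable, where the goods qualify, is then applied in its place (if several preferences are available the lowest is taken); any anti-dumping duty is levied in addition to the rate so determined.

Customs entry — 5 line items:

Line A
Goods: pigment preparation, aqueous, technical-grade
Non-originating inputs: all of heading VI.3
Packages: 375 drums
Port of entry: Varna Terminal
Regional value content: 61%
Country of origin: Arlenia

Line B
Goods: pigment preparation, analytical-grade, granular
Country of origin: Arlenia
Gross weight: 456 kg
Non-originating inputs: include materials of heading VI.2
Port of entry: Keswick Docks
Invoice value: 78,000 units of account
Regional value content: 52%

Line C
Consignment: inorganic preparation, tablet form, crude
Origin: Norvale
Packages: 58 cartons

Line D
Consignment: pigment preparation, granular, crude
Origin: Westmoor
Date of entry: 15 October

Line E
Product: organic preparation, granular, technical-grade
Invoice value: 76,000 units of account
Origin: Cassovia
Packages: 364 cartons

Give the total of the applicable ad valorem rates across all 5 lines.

Line A: pigment → VI.2; aqueous → VI.2.1; technical-grade → VI.2.1.1. Scheduled 28%. Arlenia agreement on VI.3.3.2: VI.2.1.1 not covered; Arlenia agreement on VI.4.2.1: VI.2.1.1 not covered; Arlenia agreement on VI.2.1: RVC ≥ 50% → 10% available; preferential 10%. → 10%.
Line B: pigment → VI.2; granular → VI.2.2; analytical-grade → VI.2.2.3. Scheduled 23%. Arlenia agreement on VI.3.3.2: VI.2.2.3 not covered; Arlenia agreement on VI.4.2.1: VI.2.2.3 not covered; Arlenia agreement on VI.2.1: VI.2.2.3 not covered. → 23%.
Line C: inorganic → VI.3; tablet form → VI.3.1; crude → VI.3.1.2. Scheduled 10%. No special measure applies. → 10%.
Line D: pigment → VI.2; granular → VI.2.2; crude → VI.2.2.1. Scheduled 32%. No special measure applies. → 32%.
Line E: organic → VI.1; granular → VI.1.1; technical-grade → VI.1.1.3. Scheduled 26%. No special measure applies. → 26%.
Sum: 10% + 23% + 10% + 32% + 26% = 101%.

101%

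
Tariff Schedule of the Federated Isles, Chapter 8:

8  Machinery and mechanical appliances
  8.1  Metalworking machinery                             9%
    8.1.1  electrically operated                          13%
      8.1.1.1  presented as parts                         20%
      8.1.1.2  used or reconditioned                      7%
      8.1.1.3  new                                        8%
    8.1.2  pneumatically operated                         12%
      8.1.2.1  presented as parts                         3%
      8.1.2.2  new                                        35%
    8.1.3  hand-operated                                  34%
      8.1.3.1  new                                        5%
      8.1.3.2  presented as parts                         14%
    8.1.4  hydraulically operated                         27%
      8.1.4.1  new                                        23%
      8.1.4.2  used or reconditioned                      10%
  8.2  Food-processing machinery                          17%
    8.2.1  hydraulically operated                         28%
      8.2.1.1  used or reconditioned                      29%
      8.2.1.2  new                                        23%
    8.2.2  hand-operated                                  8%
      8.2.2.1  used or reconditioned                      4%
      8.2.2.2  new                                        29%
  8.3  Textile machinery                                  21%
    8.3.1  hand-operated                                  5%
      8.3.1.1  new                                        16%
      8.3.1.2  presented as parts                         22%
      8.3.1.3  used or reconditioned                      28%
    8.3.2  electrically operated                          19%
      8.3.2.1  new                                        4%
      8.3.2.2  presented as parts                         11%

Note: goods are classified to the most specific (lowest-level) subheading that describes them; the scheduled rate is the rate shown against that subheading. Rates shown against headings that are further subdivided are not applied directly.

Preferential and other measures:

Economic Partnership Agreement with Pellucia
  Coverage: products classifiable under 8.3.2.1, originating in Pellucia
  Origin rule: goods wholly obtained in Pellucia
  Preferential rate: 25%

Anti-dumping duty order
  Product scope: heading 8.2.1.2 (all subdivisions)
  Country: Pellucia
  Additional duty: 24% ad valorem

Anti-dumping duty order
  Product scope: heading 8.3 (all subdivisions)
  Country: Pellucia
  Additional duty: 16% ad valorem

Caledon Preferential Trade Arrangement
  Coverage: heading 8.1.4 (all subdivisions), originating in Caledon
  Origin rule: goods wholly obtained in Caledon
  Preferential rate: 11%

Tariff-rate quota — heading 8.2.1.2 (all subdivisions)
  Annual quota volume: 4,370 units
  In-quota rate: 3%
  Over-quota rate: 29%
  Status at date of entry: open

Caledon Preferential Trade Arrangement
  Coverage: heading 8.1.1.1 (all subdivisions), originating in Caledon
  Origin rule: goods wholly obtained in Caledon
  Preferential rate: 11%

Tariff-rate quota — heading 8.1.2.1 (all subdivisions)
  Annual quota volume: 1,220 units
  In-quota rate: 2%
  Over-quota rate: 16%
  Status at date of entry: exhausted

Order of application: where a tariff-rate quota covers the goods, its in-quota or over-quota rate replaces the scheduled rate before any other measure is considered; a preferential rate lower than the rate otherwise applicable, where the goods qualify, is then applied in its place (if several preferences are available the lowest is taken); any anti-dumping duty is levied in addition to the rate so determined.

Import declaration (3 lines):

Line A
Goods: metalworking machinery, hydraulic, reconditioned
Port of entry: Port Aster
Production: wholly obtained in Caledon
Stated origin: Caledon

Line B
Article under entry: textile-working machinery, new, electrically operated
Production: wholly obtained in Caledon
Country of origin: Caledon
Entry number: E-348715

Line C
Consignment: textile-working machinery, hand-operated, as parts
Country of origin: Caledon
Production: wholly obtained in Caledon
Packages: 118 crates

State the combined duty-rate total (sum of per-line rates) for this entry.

Line A: metalworking → 8.1; hydraulic → 8.1.4; reconditioned → 8.1.4.2. Scheduled 10%. Caledon agreement on 8.1.4: wholly obtained → 11% available; Caledon agreement on 8.1.1.1: 8.1.4.2 not covered; preference 11% not lower than 10% → no reduction. → 10%.
Line B: textile-working → 8.3; electrically operated → 8.3.2; new → 8.3.2.1. Scheduled 4%. Caledon agreement on 8.1.4: 8.3.2.1 not covered; Caledon agreement on 8.1.1.1: 8.3.2.1 not covered. → 4%.
Line C: textile-working → 8.3; hand-operated → 8.3.1; as parts → 8.3.1.2. Scheduled 22%. Caledon agreement on 8.1.4: 8.3.1.2 not covered; Caledon agreement on 8.1.1.1: 8.3.1.2 not covered. → 22%.
Sum: 10% + 4% + 22% = 36%.

36%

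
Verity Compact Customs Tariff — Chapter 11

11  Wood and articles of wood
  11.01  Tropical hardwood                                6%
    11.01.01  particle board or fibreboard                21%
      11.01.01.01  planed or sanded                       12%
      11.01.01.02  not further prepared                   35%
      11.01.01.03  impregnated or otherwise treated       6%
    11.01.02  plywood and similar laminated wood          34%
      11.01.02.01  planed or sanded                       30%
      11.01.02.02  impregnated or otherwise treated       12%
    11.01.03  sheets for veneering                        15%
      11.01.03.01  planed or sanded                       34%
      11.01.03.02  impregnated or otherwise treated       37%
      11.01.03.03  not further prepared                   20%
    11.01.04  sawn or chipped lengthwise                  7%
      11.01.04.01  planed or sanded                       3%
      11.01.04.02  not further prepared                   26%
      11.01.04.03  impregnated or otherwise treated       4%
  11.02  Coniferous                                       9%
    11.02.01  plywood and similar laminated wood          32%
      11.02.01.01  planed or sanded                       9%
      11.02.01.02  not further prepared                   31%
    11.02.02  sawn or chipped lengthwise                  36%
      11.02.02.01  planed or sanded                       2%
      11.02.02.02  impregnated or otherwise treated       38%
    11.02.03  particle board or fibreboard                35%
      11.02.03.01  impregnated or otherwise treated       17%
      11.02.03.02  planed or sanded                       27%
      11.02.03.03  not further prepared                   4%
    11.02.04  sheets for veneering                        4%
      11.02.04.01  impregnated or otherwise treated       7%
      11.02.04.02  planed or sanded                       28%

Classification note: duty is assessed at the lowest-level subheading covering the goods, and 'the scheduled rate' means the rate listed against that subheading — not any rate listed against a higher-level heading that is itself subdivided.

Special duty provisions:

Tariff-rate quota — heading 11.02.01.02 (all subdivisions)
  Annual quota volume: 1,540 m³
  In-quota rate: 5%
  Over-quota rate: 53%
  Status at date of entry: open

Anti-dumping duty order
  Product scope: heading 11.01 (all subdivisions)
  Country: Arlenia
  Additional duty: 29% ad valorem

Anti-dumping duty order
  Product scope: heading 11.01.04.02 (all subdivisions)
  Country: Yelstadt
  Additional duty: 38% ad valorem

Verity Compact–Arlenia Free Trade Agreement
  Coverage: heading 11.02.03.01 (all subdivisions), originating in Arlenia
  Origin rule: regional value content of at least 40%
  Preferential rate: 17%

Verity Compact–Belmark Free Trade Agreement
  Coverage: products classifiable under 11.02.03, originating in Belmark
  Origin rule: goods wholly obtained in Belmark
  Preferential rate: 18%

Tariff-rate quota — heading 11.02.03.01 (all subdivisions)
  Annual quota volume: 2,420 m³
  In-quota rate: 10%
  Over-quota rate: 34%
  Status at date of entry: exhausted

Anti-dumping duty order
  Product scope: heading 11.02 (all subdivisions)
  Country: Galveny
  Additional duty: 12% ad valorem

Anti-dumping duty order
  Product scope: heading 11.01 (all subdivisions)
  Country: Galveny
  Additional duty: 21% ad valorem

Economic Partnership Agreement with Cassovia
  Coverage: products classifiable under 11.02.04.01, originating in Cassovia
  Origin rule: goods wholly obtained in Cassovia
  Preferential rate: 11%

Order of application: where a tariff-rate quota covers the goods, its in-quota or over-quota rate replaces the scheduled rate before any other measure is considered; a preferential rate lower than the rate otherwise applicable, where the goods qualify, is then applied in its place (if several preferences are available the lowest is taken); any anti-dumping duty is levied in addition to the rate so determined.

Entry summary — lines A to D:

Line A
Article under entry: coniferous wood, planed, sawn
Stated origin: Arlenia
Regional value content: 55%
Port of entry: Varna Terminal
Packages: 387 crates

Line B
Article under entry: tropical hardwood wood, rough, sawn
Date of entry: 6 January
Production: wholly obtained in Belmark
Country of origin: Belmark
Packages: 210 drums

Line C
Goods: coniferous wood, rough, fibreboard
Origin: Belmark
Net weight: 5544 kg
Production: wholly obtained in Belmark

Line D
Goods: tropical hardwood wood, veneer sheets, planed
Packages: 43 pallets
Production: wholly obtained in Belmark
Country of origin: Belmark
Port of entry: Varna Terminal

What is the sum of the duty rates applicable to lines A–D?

66%

Line A: coniferous → 11.02; sawn → 11.02.02; planed → 11.02.02.01. Scheduled 2%. Arlenia agreement on 11.02.03.01: 11.02.02.01 not covered. → 2%.
Line B: tropical hardwood → 11.01; sawn → 11.01.04; rough → 11.01.04.02. Scheduled 26%. Belmark agreement on 11.02.03: 11.01.04.02 not covered. → 26%.
Line C: coniferous → 11.02; fibreboard → 11.02.03; rough → 11.02.03.03. Scheduled 4%. Belmark agreement on 11.02.03: wholly obtained → 18% available; preference 18% not lower than 4% → no reduction. → 4%.
Line D: tropical hardwood → 11.01; veneer sheets → 11.01.03; planed → 11.01.03.01. Scheduled 34%. Belmark agreement on 11.02.03: 11.01.03.01 not covered. → 34%.
Sum: 2% + 26% + 4% + 34% = 66%.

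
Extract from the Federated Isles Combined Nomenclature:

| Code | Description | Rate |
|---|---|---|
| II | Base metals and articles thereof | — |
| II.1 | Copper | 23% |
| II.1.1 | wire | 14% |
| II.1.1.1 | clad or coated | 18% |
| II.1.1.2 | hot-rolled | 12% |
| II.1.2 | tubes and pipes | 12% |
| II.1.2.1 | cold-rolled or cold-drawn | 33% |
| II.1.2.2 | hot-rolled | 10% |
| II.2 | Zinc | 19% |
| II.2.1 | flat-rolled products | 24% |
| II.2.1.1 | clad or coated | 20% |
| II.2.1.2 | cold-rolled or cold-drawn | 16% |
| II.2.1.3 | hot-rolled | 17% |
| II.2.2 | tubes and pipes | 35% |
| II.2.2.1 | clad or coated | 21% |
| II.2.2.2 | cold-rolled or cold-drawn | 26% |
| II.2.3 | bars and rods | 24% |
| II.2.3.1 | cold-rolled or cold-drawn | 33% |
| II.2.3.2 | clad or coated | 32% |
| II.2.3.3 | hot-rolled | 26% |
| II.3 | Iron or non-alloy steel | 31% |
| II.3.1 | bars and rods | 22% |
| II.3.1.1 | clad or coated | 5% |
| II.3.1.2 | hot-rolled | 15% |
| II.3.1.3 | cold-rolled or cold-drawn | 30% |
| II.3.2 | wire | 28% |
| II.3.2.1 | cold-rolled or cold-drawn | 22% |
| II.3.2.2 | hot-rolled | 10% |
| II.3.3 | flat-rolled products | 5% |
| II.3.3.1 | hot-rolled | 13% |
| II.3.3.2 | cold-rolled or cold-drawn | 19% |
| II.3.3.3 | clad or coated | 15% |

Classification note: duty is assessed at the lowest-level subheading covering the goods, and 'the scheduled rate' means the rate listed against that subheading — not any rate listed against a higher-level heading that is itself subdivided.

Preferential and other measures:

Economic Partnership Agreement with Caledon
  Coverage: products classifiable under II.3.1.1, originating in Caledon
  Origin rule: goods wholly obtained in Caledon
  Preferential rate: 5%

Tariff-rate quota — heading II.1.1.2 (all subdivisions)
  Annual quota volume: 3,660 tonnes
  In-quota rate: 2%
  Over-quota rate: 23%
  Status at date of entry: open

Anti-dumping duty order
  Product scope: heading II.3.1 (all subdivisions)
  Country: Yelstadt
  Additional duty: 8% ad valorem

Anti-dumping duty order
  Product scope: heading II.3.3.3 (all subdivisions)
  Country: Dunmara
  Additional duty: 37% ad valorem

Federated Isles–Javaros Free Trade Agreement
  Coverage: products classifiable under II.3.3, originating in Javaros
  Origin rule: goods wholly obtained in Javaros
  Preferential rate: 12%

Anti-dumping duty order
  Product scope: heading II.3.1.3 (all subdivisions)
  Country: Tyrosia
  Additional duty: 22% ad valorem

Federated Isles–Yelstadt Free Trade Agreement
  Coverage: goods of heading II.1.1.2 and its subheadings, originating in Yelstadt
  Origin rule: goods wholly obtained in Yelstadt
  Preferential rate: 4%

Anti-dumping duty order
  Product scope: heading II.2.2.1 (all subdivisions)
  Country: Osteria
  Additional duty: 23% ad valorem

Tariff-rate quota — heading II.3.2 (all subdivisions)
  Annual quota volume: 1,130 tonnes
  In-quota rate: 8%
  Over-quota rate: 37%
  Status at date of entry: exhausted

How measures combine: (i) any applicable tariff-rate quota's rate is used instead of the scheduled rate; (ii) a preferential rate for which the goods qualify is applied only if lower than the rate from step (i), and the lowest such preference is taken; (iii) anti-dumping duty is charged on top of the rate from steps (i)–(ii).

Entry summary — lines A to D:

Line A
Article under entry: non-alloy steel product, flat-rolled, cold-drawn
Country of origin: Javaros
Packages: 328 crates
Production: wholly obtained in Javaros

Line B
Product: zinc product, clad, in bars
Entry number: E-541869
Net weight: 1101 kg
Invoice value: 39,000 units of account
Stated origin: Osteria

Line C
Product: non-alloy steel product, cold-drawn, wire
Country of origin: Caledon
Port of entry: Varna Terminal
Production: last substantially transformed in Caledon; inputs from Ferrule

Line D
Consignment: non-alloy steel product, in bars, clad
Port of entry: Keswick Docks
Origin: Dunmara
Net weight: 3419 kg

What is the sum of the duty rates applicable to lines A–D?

Line A: non-alloy steel → II.3; flat-rolled → II.3.3; cold-drawn → II.3.3.2. Scheduled 19%. Javaros agreement on II.3.3: wholly obtained → 12% available; preferential 12%. → 12%.
Line B: zinc → II.2; in bars → II.2.3; clad → II.2.3.2. Scheduled 32%. No special measure applies. → 32%.
Line C: non-alloy steel → II.3; wire → II.3.2; cold-drawn → II.3.2.1. Scheduled 22%. quota on II.3.2 exhausted → over-quota 37%; Caledon agreement on II.3.1.1: II.3.2.1 not covered. → 37%.
Line D: non-alloy steel → II.3; in bars → II.3.1; clad → II.3.1.1. Scheduled 5%. No special measure applies. → 5%.
Sum: 12% + 32% + 37% + 5% = 86%.

86%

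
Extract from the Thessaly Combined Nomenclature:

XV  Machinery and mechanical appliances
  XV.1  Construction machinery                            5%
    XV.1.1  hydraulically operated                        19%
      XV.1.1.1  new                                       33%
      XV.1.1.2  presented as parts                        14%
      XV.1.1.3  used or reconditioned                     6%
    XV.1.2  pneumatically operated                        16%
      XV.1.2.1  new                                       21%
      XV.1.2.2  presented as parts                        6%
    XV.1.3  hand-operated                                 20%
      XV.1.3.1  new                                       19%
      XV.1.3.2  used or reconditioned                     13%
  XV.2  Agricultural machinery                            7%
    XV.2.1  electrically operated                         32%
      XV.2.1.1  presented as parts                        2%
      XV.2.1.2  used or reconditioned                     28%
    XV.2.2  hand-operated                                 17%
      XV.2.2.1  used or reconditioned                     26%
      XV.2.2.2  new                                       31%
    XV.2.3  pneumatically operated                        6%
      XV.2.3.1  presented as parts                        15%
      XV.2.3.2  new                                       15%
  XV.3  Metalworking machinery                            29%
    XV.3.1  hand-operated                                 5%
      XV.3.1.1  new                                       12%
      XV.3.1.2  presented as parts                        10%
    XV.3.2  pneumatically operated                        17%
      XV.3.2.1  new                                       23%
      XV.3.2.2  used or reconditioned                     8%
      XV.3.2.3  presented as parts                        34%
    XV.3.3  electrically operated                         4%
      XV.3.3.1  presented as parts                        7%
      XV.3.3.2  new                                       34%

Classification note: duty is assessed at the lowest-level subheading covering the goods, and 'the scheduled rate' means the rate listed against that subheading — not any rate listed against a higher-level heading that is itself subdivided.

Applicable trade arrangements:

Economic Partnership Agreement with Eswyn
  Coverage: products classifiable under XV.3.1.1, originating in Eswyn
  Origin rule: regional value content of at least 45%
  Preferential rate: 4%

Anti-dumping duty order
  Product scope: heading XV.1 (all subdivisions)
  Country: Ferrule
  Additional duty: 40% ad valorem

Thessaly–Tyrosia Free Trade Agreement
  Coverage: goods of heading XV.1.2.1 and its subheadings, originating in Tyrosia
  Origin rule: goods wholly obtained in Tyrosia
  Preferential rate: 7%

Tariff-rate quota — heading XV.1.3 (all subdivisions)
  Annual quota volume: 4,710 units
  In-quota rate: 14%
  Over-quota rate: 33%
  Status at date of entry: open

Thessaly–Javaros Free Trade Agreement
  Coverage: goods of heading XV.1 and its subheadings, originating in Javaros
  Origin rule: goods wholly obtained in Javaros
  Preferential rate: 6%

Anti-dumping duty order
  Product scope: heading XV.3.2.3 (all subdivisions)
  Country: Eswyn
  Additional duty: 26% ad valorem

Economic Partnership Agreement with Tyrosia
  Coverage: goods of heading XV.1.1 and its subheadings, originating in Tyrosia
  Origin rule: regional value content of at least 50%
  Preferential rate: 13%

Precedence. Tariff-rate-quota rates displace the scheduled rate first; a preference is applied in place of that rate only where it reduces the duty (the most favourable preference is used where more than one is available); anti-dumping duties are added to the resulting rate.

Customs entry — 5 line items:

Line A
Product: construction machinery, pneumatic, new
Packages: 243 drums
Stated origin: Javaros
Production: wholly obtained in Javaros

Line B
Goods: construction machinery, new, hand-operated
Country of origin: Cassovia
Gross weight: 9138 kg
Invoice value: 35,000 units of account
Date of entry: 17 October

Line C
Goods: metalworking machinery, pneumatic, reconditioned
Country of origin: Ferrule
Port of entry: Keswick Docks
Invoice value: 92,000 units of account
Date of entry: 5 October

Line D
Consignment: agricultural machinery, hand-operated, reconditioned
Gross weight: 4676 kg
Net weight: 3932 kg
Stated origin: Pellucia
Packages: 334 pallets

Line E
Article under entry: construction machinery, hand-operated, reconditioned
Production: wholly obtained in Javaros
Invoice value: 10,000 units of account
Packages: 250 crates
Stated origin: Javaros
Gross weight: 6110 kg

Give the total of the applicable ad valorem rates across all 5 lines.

Line A: construction → XV.1; pneumatic → XV.1.2; new → XV.1.2.1. Scheduled 21%. Javaros agreement on XV.1: wholly obtained → 6% available; preferential 6%. → 6%.
Line B: construction → XV.1; hand-operated → XV.1.3; new → XV.1.3.1. Scheduled 19%. quota on XV.1.3 open → in-quota 14%. → 14%.
Line C: metalworking → XV.3; pneumatic → XV.3.2; reconditioned → XV.3.2.2. Scheduled 8%. No special measure applies. → 8%.
Line D: agricultural → XV.2; hand-operated → XV.2.2; reconditioned → XV.2.2.1. Scheduled 26%. No special measure applies. → 26%.
Line E: construction → XV.1; hand-operated → XV.1.3; reconditioned → XV.1.3.2. Scheduled 13%. quota on XV.1.3 open → in-quota 14%; Javaros agreement on XV.1: wholly obtained → 6% available; preferential 6%. → 6%.
Sum: 6% + 14% + 8% + 26% + 6% = 60%.

60%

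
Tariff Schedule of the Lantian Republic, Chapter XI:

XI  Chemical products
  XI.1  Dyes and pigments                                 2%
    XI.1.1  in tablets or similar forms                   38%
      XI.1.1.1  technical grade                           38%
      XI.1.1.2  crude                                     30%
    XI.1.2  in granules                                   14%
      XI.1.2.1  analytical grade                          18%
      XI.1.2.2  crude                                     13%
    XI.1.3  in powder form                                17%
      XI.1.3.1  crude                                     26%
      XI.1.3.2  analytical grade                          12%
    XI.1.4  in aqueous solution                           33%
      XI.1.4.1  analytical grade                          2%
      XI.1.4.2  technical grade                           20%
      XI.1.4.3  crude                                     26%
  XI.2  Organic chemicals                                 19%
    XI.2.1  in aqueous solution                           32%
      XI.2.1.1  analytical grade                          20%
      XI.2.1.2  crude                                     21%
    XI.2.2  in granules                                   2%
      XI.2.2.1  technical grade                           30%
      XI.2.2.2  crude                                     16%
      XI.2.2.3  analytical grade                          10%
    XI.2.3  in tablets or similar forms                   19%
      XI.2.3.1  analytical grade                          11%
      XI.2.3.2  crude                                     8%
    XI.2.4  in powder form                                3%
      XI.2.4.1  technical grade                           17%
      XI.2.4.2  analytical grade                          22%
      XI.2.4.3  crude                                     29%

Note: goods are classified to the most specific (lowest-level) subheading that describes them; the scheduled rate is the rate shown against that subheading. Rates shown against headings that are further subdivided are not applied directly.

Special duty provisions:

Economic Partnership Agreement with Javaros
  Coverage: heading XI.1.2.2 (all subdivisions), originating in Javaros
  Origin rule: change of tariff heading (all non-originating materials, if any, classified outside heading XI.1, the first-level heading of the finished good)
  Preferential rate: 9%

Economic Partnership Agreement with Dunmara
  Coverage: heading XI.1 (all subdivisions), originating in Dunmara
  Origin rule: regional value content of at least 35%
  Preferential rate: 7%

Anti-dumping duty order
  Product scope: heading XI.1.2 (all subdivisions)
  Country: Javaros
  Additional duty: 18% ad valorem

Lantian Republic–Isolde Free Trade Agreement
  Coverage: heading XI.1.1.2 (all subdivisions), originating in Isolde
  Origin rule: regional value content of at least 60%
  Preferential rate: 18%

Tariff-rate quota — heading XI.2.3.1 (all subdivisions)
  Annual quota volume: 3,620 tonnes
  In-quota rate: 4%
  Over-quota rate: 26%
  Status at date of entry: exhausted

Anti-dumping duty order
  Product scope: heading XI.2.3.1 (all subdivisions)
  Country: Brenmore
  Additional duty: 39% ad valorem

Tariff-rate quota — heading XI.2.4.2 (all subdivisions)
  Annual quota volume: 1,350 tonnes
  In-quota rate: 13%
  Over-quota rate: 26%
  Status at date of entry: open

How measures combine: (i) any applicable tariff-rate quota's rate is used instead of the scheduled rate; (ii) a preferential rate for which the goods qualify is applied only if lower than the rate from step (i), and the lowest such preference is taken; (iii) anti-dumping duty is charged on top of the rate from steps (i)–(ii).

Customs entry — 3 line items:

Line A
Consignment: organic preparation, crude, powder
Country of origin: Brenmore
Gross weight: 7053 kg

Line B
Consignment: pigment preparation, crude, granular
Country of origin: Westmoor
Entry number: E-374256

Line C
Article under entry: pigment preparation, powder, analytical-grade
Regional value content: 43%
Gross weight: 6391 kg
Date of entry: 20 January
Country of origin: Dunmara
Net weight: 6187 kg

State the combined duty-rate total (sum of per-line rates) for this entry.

49%

Line A: organic → XI.2; powder → XI.2.4; crude → XI.2.4.3. Scheduled 29%. No special measure applies. → 29%.
Line B: pigment → XI.1; granular → XI.1.2; crude → XI.1.2.2. Scheduled 13%. No special measure applies. → 13%.
Line C: pigment → XI.1; powder → XI.1.3; analytical-grade → XI.1.3.2. Scheduled 12%. Dunmara agreement on XI.1: RVC ≥ 35% → 7% available; preferential 7%. → 7%.
Sum: 29% + 13% + 7% = 49%.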